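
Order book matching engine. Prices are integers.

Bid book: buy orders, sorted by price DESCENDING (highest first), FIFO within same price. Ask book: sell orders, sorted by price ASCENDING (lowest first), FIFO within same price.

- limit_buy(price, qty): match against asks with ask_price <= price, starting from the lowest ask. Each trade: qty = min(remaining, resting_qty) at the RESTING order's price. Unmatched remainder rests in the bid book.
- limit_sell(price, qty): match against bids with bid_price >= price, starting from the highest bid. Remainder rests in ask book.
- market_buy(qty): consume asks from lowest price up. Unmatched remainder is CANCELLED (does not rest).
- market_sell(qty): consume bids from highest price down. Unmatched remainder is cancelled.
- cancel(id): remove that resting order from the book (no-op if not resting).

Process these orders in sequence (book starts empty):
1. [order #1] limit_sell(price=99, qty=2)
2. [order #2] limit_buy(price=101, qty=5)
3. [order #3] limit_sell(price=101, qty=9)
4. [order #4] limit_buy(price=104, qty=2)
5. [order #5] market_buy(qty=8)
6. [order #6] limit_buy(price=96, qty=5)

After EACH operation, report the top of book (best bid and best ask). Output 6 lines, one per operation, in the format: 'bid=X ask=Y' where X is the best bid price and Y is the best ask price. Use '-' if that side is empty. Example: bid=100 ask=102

After op 1 [order #1] limit_sell(price=99, qty=2): fills=none; bids=[-] asks=[#1:2@99]
After op 2 [order #2] limit_buy(price=101, qty=5): fills=#2x#1:2@99; bids=[#2:3@101] asks=[-]
After op 3 [order #3] limit_sell(price=101, qty=9): fills=#2x#3:3@101; bids=[-] asks=[#3:6@101]
After op 4 [order #4] limit_buy(price=104, qty=2): fills=#4x#3:2@101; bids=[-] asks=[#3:4@101]
After op 5 [order #5] market_buy(qty=8): fills=#5x#3:4@101; bids=[-] asks=[-]
After op 6 [order #6] limit_buy(price=96, qty=5): fills=none; bids=[#6:5@96] asks=[-]

Answer: bid=- ask=99
bid=101 ask=-
bid=- ask=101
bid=- ask=101
bid=- ask=-
bid=96 ask=-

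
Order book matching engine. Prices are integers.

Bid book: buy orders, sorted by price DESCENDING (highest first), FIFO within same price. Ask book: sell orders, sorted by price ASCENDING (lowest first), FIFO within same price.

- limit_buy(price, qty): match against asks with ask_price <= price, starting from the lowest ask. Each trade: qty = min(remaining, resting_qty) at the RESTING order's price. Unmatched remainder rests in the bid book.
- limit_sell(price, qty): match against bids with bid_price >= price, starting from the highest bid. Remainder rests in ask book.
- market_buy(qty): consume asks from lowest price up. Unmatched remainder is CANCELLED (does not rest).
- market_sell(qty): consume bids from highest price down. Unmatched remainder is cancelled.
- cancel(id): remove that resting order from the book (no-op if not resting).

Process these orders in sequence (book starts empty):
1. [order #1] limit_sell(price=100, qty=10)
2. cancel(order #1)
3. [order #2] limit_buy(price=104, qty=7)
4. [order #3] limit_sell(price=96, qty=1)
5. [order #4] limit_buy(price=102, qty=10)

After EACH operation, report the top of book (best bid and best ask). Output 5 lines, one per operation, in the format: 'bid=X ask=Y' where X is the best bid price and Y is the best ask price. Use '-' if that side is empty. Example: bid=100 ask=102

Answer: bid=- ask=100
bid=- ask=-
bid=104 ask=-
bid=104 ask=-
bid=104 ask=-

Derivation:
After op 1 [order #1] limit_sell(price=100, qty=10): fills=none; bids=[-] asks=[#1:10@100]
After op 2 cancel(order #1): fills=none; bids=[-] asks=[-]
After op 3 [order #2] limit_buy(price=104, qty=7): fills=none; bids=[#2:7@104] asks=[-]
After op 4 [order #3] limit_sell(price=96, qty=1): fills=#2x#3:1@104; bids=[#2:6@104] asks=[-]
After op 5 [order #4] limit_buy(price=102, qty=10): fills=none; bids=[#2:6@104 #4:10@102] asks=[-]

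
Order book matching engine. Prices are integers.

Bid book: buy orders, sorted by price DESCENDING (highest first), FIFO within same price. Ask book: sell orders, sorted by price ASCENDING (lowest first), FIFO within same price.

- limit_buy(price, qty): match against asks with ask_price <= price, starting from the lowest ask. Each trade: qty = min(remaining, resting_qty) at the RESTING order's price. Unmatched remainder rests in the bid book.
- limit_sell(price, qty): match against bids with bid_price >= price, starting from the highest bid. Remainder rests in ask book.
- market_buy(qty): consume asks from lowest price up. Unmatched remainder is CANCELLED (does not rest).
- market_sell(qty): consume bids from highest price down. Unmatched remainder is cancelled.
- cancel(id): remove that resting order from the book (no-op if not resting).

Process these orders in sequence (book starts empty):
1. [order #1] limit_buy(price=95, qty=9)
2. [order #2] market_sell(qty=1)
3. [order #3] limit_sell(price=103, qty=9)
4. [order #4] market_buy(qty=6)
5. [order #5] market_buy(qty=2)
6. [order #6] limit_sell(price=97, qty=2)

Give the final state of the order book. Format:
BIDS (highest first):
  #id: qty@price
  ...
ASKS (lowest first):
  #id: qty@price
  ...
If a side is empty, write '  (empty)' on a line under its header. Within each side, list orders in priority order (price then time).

Answer: BIDS (highest first):
  #1: 8@95
ASKS (lowest first):
  #6: 2@97
  #3: 1@103

Derivation:
After op 1 [order #1] limit_buy(price=95, qty=9): fills=none; bids=[#1:9@95] asks=[-]
After op 2 [order #2] market_sell(qty=1): fills=#1x#2:1@95; bids=[#1:8@95] asks=[-]
After op 3 [order #3] limit_sell(price=103, qty=9): fills=none; bids=[#1:8@95] asks=[#3:9@103]
After op 4 [order #4] market_buy(qty=6): fills=#4x#3:6@103; bids=[#1:8@95] asks=[#3:3@103]
After op 5 [order #5] market_buy(qty=2): fills=#5x#3:2@103; bids=[#1:8@95] asks=[#3:1@103]
After op 6 [order #6] limit_sell(price=97, qty=2): fills=none; bids=[#1:8@95] asks=[#6:2@97 #3:1@103]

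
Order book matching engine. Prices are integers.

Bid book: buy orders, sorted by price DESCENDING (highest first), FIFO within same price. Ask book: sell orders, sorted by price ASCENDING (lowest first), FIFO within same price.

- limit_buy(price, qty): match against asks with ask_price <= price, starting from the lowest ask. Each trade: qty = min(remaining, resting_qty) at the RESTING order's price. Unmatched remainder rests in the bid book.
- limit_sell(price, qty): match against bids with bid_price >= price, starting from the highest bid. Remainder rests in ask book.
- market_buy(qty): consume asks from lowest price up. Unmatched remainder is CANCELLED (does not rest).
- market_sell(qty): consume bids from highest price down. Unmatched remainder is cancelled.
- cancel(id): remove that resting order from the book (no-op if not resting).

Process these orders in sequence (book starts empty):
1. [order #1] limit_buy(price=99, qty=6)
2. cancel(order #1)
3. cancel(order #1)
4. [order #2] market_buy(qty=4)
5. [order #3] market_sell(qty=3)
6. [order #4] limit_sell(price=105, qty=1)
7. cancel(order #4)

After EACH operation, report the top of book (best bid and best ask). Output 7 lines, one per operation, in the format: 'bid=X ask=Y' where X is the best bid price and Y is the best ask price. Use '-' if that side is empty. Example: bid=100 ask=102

After op 1 [order #1] limit_buy(price=99, qty=6): fills=none; bids=[#1:6@99] asks=[-]
After op 2 cancel(order #1): fills=none; bids=[-] asks=[-]
After op 3 cancel(order #1): fills=none; bids=[-] asks=[-]
After op 4 [order #2] market_buy(qty=4): fills=none; bids=[-] asks=[-]
After op 5 [order #3] market_sell(qty=3): fills=none; bids=[-] asks=[-]
After op 6 [order #4] limit_sell(price=105, qty=1): fills=none; bids=[-] asks=[#4:1@105]
After op 7 cancel(order #4): fills=none; bids=[-] asks=[-]

Answer: bid=99 ask=-
bid=- ask=-
bid=- ask=-
bid=- ask=-
bid=- ask=-
bid=- ask=105
bid=- ask=-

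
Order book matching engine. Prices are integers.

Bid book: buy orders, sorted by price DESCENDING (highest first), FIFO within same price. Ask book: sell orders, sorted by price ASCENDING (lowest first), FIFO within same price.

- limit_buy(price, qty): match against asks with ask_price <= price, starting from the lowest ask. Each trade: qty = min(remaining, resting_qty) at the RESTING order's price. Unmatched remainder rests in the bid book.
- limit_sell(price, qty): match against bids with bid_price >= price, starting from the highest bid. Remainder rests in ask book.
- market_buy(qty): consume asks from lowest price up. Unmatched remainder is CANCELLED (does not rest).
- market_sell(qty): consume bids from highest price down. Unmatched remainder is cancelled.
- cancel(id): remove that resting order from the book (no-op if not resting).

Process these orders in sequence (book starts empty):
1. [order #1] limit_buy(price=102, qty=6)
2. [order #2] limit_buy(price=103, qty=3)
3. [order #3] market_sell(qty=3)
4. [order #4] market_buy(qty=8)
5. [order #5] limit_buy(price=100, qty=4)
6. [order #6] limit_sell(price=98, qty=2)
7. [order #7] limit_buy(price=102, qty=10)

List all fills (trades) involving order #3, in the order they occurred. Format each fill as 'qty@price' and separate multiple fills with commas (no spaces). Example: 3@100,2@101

Answer: 3@103

Derivation:
After op 1 [order #1] limit_buy(price=102, qty=6): fills=none; bids=[#1:6@102] asks=[-]
After op 2 [order #2] limit_buy(price=103, qty=3): fills=none; bids=[#2:3@103 #1:6@102] asks=[-]
After op 3 [order #3] market_sell(qty=3): fills=#2x#3:3@103; bids=[#1:6@102] asks=[-]
After op 4 [order #4] market_buy(qty=8): fills=none; bids=[#1:6@102] asks=[-]
After op 5 [order #5] limit_buy(price=100, qty=4): fills=none; bids=[#1:6@102 #5:4@100] asks=[-]
After op 6 [order #6] limit_sell(price=98, qty=2): fills=#1x#6:2@102; bids=[#1:4@102 #5:4@100] asks=[-]
After op 7 [order #7] limit_buy(price=102, qty=10): fills=none; bids=[#1:4@102 #7:10@102 #5:4@100] asks=[-]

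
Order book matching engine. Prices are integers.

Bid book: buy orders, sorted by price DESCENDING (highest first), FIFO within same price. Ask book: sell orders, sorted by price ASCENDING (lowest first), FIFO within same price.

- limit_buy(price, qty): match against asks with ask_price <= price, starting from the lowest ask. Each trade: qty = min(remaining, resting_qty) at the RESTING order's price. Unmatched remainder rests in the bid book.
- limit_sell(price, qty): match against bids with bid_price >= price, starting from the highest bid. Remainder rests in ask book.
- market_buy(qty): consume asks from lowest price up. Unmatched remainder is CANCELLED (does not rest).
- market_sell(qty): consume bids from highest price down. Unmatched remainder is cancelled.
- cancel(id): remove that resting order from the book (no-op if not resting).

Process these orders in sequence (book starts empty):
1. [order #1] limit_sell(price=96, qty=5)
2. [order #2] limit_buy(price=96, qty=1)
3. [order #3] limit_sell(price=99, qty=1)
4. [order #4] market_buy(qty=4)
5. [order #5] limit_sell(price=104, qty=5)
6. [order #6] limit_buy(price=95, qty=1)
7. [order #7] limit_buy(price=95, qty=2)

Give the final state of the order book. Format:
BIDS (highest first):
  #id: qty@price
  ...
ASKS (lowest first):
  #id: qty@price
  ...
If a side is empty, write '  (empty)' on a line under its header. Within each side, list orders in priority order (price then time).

Answer: BIDS (highest first):
  #6: 1@95
  #7: 2@95
ASKS (lowest first):
  #3: 1@99
  #5: 5@104

Derivation:
After op 1 [order #1] limit_sell(price=96, qty=5): fills=none; bids=[-] asks=[#1:5@96]
After op 2 [order #2] limit_buy(price=96, qty=1): fills=#2x#1:1@96; bids=[-] asks=[#1:4@96]
After op 3 [order #3] limit_sell(price=99, qty=1): fills=none; bids=[-] asks=[#1:4@96 #3:1@99]
After op 4 [order #4] market_buy(qty=4): fills=#4x#1:4@96; bids=[-] asks=[#3:1@99]
After op 5 [order #5] limit_sell(price=104, qty=5): fills=none; bids=[-] asks=[#3:1@99 #5:5@104]
After op 6 [order #6] limit_buy(price=95, qty=1): fills=none; bids=[#6:1@95] asks=[#3:1@99 #5:5@104]
After op 7 [order #7] limit_buy(price=95, qty=2): fills=none; bids=[#6:1@95 #7:2@95] asks=[#3:1@99 #5:5@104]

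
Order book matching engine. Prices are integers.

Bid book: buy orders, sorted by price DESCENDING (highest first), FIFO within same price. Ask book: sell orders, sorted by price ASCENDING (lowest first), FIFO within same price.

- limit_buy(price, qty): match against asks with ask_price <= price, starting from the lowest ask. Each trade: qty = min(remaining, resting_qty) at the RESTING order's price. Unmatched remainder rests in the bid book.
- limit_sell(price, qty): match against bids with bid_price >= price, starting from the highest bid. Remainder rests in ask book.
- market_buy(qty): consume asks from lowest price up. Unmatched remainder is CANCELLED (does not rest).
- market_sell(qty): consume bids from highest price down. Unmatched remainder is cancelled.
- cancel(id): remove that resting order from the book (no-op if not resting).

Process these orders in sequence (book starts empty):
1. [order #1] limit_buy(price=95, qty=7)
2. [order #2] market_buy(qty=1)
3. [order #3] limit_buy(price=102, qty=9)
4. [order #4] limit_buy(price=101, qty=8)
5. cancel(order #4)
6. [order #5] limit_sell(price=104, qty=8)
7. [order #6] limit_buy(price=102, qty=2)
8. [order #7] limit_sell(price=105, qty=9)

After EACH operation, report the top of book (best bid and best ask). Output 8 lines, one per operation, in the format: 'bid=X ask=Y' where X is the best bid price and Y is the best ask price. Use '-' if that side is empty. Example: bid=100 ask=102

After op 1 [order #1] limit_buy(price=95, qty=7): fills=none; bids=[#1:7@95] asks=[-]
After op 2 [order #2] market_buy(qty=1): fills=none; bids=[#1:7@95] asks=[-]
After op 3 [order #3] limit_buy(price=102, qty=9): fills=none; bids=[#3:9@102 #1:7@95] asks=[-]
After op 4 [order #4] limit_buy(price=101, qty=8): fills=none; bids=[#3:9@102 #4:8@101 #1:7@95] asks=[-]
After op 5 cancel(order #4): fills=none; bids=[#3:9@102 #1:7@95] asks=[-]
After op 6 [order #5] limit_sell(price=104, qty=8): fills=none; bids=[#3:9@102 #1:7@95] asks=[#5:8@104]
After op 7 [order #6] limit_buy(price=102, qty=2): fills=none; bids=[#3:9@102 #6:2@102 #1:7@95] asks=[#5:8@104]
After op 8 [order #7] limit_sell(price=105, qty=9): fills=none; bids=[#3:9@102 #6:2@102 #1:7@95] asks=[#5:8@104 #7:9@105]

Answer: bid=95 ask=-
bid=95 ask=-
bid=102 ask=-
bid=102 ask=-
bid=102 ask=-
bid=102 ask=104
bid=102 ask=104
bid=102 ask=104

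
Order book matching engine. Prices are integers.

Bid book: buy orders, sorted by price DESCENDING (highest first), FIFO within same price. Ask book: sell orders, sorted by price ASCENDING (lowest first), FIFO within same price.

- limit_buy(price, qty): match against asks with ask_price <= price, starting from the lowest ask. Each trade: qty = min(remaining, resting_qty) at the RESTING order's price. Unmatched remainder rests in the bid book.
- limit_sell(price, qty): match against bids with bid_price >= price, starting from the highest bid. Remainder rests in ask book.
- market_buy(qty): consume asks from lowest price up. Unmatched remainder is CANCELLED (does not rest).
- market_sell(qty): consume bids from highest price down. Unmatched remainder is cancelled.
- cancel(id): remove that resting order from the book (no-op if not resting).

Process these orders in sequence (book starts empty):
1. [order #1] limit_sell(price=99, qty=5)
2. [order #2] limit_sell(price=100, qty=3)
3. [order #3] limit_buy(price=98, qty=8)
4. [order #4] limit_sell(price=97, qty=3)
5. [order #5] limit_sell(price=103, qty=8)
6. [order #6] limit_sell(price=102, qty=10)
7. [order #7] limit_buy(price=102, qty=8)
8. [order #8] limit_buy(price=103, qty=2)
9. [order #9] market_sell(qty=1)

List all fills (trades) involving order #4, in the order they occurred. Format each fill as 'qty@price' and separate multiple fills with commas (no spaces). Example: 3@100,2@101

After op 1 [order #1] limit_sell(price=99, qty=5): fills=none; bids=[-] asks=[#1:5@99]
After op 2 [order #2] limit_sell(price=100, qty=3): fills=none; bids=[-] asks=[#1:5@99 #2:3@100]
After op 3 [order #3] limit_buy(price=98, qty=8): fills=none; bids=[#3:8@98] asks=[#1:5@99 #2:3@100]
After op 4 [order #4] limit_sell(price=97, qty=3): fills=#3x#4:3@98; bids=[#3:5@98] asks=[#1:5@99 #2:3@100]
After op 5 [order #5] limit_sell(price=103, qty=8): fills=none; bids=[#3:5@98] asks=[#1:5@99 #2:3@100 #5:8@103]
After op 6 [order #6] limit_sell(price=102, qty=10): fills=none; bids=[#3:5@98] asks=[#1:5@99 #2:3@100 #6:10@102 #5:8@103]
After op 7 [order #7] limit_buy(price=102, qty=8): fills=#7x#1:5@99 #7x#2:3@100; bids=[#3:5@98] asks=[#6:10@102 #5:8@103]
After op 8 [order #8] limit_buy(price=103, qty=2): fills=#8x#6:2@102; bids=[#3:5@98] asks=[#6:8@102 #5:8@103]
After op 9 [order #9] market_sell(qty=1): fills=#3x#9:1@98; bids=[#3:4@98] asks=[#6:8@102 #5:8@103]

Answer: 3@98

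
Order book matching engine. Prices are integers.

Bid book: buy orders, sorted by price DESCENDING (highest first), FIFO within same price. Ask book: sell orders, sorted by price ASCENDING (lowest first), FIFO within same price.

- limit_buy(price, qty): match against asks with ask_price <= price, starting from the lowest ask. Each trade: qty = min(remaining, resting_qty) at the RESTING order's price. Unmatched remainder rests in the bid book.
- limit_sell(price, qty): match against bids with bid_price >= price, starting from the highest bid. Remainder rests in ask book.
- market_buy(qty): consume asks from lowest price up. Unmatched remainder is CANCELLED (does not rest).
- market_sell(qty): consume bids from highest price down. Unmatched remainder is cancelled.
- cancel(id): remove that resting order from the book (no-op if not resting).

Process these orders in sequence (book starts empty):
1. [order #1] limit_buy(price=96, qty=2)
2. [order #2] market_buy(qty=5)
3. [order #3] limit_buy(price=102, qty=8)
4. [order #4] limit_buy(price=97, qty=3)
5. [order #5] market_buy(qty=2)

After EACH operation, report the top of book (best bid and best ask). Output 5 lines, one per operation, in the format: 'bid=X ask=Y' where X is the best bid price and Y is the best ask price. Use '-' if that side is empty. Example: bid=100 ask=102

After op 1 [order #1] limit_buy(price=96, qty=2): fills=none; bids=[#1:2@96] asks=[-]
After op 2 [order #2] market_buy(qty=5): fills=none; bids=[#1:2@96] asks=[-]
After op 3 [order #3] limit_buy(price=102, qty=8): fills=none; bids=[#3:8@102 #1:2@96] asks=[-]
After op 4 [order #4] limit_buy(price=97, qty=3): fills=none; bids=[#3:8@102 #4:3@97 #1:2@96] asks=[-]
After op 5 [order #5] market_buy(qty=2): fills=none; bids=[#3:8@102 #4:3@97 #1:2@96] asks=[-]

Answer: bid=96 ask=-
bid=96 ask=-
bid=102 ask=-
bid=102 ask=-
bid=102 ask=-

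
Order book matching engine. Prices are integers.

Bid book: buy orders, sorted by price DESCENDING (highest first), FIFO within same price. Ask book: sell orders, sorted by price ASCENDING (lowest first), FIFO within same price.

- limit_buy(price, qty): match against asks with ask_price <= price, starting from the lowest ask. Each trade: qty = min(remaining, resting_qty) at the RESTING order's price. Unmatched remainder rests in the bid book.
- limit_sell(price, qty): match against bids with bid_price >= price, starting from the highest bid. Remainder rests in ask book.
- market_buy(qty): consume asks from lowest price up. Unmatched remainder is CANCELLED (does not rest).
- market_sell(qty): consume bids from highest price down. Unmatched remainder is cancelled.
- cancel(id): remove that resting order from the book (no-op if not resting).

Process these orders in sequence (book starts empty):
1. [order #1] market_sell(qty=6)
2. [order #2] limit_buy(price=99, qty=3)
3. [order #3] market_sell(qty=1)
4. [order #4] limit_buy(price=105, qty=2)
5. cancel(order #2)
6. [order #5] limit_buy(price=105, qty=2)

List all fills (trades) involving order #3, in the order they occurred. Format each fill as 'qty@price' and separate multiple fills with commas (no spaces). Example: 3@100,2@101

After op 1 [order #1] market_sell(qty=6): fills=none; bids=[-] asks=[-]
After op 2 [order #2] limit_buy(price=99, qty=3): fills=none; bids=[#2:3@99] asks=[-]
After op 3 [order #3] market_sell(qty=1): fills=#2x#3:1@99; bids=[#2:2@99] asks=[-]
After op 4 [order #4] limit_buy(price=105, qty=2): fills=none; bids=[#4:2@105 #2:2@99] asks=[-]
After op 5 cancel(order #2): fills=none; bids=[#4:2@105] asks=[-]
After op 6 [order #5] limit_buy(price=105, qty=2): fills=none; bids=[#4:2@105 #5:2@105] asks=[-]

Answer: 1@99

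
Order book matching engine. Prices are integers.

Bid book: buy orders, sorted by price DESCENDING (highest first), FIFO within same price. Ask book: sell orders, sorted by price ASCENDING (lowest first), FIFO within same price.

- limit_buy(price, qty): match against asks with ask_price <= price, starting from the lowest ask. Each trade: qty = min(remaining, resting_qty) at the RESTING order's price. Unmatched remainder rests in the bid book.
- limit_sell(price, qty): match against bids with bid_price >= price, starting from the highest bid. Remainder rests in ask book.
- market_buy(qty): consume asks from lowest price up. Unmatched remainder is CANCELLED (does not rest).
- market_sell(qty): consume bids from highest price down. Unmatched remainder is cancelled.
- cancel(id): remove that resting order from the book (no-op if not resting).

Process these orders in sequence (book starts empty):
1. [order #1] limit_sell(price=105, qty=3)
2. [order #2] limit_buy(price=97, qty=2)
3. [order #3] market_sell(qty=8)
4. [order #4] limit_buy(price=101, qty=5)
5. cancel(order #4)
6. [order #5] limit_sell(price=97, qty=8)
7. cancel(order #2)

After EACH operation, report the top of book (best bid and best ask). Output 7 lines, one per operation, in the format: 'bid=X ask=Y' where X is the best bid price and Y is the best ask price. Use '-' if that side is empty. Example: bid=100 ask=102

Answer: bid=- ask=105
bid=97 ask=105
bid=- ask=105
bid=101 ask=105
bid=- ask=105
bid=- ask=97
bid=- ask=97

Derivation:
After op 1 [order #1] limit_sell(price=105, qty=3): fills=none; bids=[-] asks=[#1:3@105]
After op 2 [order #2] limit_buy(price=97, qty=2): fills=none; bids=[#2:2@97] asks=[#1:3@105]
After op 3 [order #3] market_sell(qty=8): fills=#2x#3:2@97; bids=[-] asks=[#1:3@105]
After op 4 [order #4] limit_buy(price=101, qty=5): fills=none; bids=[#4:5@101] asks=[#1:3@105]
After op 5 cancel(order #4): fills=none; bids=[-] asks=[#1:3@105]
After op 6 [order #5] limit_sell(price=97, qty=8): fills=none; bids=[-] asks=[#5:8@97 #1:3@105]
After op 7 cancel(order #2): fills=none; bids=[-] asks=[#5:8@97 #1:3@105]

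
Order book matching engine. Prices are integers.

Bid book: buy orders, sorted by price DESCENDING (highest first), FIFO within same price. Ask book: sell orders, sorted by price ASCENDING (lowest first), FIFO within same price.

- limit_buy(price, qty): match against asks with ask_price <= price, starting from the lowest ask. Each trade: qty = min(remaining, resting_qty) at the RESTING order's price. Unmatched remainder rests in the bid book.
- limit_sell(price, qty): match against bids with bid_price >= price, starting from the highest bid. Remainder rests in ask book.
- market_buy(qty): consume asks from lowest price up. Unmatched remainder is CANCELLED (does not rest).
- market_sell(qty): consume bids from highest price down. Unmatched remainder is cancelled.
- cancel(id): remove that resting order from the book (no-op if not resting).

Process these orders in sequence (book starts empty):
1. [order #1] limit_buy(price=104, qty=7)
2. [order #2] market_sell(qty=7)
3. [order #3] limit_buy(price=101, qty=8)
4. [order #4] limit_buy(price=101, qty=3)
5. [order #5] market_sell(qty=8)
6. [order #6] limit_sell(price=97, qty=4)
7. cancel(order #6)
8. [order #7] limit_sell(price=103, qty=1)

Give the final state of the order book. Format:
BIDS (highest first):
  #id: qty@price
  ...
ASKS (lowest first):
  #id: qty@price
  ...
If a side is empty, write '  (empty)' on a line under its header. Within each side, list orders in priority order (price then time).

Answer: BIDS (highest first):
  (empty)
ASKS (lowest first):
  #7: 1@103

Derivation:
After op 1 [order #1] limit_buy(price=104, qty=7): fills=none; bids=[#1:7@104] asks=[-]
After op 2 [order #2] market_sell(qty=7): fills=#1x#2:7@104; bids=[-] asks=[-]
After op 3 [order #3] limit_buy(price=101, qty=8): fills=none; bids=[#3:8@101] asks=[-]
After op 4 [order #4] limit_buy(price=101, qty=3): fills=none; bids=[#3:8@101 #4:3@101] asks=[-]
After op 5 [order #5] market_sell(qty=8): fills=#3x#5:8@101; bids=[#4:3@101] asks=[-]
After op 6 [order #6] limit_sell(price=97, qty=4): fills=#4x#6:3@101; bids=[-] asks=[#6:1@97]
After op 7 cancel(order #6): fills=none; bids=[-] asks=[-]
After op 8 [order #7] limit_sell(price=103, qty=1): fills=none; bids=[-] asks=[#7:1@103]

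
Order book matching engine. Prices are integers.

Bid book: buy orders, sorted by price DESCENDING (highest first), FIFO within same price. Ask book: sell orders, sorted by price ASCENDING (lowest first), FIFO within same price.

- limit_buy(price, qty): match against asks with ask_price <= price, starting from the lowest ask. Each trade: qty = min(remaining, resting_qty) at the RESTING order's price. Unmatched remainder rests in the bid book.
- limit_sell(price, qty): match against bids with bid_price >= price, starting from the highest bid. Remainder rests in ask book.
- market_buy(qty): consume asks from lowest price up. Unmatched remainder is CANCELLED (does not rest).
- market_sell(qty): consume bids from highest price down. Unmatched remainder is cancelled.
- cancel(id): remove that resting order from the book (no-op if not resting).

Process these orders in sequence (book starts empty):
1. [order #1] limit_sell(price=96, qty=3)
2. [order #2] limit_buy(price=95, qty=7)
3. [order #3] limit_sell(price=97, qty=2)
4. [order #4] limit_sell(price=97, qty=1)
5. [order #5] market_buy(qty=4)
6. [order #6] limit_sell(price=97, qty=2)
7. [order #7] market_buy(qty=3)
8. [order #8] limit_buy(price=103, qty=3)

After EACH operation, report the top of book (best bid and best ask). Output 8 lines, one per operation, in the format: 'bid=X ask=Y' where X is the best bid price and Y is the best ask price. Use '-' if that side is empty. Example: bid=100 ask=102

After op 1 [order #1] limit_sell(price=96, qty=3): fills=none; bids=[-] asks=[#1:3@96]
After op 2 [order #2] limit_buy(price=95, qty=7): fills=none; bids=[#2:7@95] asks=[#1:3@96]
After op 3 [order #3] limit_sell(price=97, qty=2): fills=none; bids=[#2:7@95] asks=[#1:3@96 #3:2@97]
After op 4 [order #4] limit_sell(price=97, qty=1): fills=none; bids=[#2:7@95] asks=[#1:3@96 #3:2@97 #4:1@97]
After op 5 [order #5] market_buy(qty=4): fills=#5x#1:3@96 #5x#3:1@97; bids=[#2:7@95] asks=[#3:1@97 #4:1@97]
After op 6 [order #6] limit_sell(price=97, qty=2): fills=none; bids=[#2:7@95] asks=[#3:1@97 #4:1@97 #6:2@97]
After op 7 [order #7] market_buy(qty=3): fills=#7x#3:1@97 #7x#4:1@97 #7x#6:1@97; bids=[#2:7@95] asks=[#6:1@97]
After op 8 [order #8] limit_buy(price=103, qty=3): fills=#8x#6:1@97; bids=[#8:2@103 #2:7@95] asks=[-]

Answer: bid=- ask=96
bid=95 ask=96
bid=95 ask=96
bid=95 ask=96
bid=95 ask=97
bid=95 ask=97
bid=95 ask=97
bid=103 ask=-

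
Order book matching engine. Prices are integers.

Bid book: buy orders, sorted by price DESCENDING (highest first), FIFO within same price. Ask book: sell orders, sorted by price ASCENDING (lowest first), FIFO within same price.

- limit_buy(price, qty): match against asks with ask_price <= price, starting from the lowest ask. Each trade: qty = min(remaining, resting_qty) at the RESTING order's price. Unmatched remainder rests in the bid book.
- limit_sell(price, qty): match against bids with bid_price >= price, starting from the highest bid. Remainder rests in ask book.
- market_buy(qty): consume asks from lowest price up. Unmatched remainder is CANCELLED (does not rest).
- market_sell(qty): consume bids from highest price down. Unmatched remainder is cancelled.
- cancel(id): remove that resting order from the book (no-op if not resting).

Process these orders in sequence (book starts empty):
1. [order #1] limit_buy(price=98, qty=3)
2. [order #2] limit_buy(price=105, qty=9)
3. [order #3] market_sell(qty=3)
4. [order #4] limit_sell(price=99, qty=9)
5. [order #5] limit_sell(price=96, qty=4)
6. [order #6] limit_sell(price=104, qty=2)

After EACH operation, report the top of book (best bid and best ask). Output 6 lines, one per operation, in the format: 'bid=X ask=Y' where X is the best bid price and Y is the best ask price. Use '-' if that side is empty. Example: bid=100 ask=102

Answer: bid=98 ask=-
bid=105 ask=-
bid=105 ask=-
bid=98 ask=99
bid=- ask=96
bid=- ask=96

Derivation:
After op 1 [order #1] limit_buy(price=98, qty=3): fills=none; bids=[#1:3@98] asks=[-]
After op 2 [order #2] limit_buy(price=105, qty=9): fills=none; bids=[#2:9@105 #1:3@98] asks=[-]
After op 3 [order #3] market_sell(qty=3): fills=#2x#3:3@105; bids=[#2:6@105 #1:3@98] asks=[-]
After op 4 [order #4] limit_sell(price=99, qty=9): fills=#2x#4:6@105; bids=[#1:3@98] asks=[#4:3@99]
After op 5 [order #5] limit_sell(price=96, qty=4): fills=#1x#5:3@98; bids=[-] asks=[#5:1@96 #4:3@99]
After op 6 [order #6] limit_sell(price=104, qty=2): fills=none; bids=[-] asks=[#5:1@96 #4:3@99 #6:2@104]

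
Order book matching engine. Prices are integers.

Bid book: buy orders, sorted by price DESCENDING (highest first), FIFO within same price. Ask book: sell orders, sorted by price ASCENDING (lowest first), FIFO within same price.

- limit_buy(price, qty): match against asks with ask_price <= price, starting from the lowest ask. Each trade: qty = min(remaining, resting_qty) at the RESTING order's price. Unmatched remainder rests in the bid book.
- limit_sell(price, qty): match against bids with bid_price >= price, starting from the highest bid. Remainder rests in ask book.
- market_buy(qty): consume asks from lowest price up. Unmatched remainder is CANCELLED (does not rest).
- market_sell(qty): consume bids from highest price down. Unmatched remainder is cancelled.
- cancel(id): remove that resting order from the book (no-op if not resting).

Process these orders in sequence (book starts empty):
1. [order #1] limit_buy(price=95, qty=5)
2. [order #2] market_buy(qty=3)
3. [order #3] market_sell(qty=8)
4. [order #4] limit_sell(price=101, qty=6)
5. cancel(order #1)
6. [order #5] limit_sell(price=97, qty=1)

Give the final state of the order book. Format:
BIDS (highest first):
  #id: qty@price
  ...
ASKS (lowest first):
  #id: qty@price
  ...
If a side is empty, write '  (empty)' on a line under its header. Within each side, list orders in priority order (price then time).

Answer: BIDS (highest first):
  (empty)
ASKS (lowest first):
  #5: 1@97
  #4: 6@101

Derivation:
After op 1 [order #1] limit_buy(price=95, qty=5): fills=none; bids=[#1:5@95] asks=[-]
After op 2 [order #2] market_buy(qty=3): fills=none; bids=[#1:5@95] asks=[-]
After op 3 [order #3] market_sell(qty=8): fills=#1x#3:5@95; bids=[-] asks=[-]
After op 4 [order #4] limit_sell(price=101, qty=6): fills=none; bids=[-] asks=[#4:6@101]
After op 5 cancel(order #1): fills=none; bids=[-] asks=[#4:6@101]
After op 6 [order #5] limit_sell(price=97, qty=1): fills=none; bids=[-] asks=[#5:1@97 #4:6@101]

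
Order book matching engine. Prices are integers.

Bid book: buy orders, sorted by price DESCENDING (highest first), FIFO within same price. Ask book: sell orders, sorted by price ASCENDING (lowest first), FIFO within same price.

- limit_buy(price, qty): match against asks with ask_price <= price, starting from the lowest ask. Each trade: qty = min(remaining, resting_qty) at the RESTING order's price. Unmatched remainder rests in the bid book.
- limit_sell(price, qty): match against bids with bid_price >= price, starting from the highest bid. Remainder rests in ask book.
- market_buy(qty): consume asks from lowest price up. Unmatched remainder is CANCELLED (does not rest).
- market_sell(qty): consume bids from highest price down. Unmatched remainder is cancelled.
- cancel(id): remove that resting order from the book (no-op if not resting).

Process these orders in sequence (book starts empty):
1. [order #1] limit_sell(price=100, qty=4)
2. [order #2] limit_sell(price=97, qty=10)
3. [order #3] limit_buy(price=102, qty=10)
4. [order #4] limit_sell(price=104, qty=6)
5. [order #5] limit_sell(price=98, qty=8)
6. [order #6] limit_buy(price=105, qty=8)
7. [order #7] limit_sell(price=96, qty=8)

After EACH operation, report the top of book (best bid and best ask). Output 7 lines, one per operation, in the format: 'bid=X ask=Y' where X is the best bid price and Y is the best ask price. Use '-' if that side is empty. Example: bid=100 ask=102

Answer: bid=- ask=100
bid=- ask=97
bid=- ask=100
bid=- ask=100
bid=- ask=98
bid=- ask=100
bid=- ask=96

Derivation:
After op 1 [order #1] limit_sell(price=100, qty=4): fills=none; bids=[-] asks=[#1:4@100]
After op 2 [order #2] limit_sell(price=97, qty=10): fills=none; bids=[-] asks=[#2:10@97 #1:4@100]
After op 3 [order #3] limit_buy(price=102, qty=10): fills=#3x#2:10@97; bids=[-] asks=[#1:4@100]
After op 4 [order #4] limit_sell(price=104, qty=6): fills=none; bids=[-] asks=[#1:4@100 #4:6@104]
After op 5 [order #5] limit_sell(price=98, qty=8): fills=none; bids=[-] asks=[#5:8@98 #1:4@100 #4:6@104]
After op 6 [order #6] limit_buy(price=105, qty=8): fills=#6x#5:8@98; bids=[-] asks=[#1:4@100 #4:6@104]
After op 7 [order #7] limit_sell(price=96, qty=8): fills=none; bids=[-] asks=[#7:8@96 #1:4@100 #4:6@104]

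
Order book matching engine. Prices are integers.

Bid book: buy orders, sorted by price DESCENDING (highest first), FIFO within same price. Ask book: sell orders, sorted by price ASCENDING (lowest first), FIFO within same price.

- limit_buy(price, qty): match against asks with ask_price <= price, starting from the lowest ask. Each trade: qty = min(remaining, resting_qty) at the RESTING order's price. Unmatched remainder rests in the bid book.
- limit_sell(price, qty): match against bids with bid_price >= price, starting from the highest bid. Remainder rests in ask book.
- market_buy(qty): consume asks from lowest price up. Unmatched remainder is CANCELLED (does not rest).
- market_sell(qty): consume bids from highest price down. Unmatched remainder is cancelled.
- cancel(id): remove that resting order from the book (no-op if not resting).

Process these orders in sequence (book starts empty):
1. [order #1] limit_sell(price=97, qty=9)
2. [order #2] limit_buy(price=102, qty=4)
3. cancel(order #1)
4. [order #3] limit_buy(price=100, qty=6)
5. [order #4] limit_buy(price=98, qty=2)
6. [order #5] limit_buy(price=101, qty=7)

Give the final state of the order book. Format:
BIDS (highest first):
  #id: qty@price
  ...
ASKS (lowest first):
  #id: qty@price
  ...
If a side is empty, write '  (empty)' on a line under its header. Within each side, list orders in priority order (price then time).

After op 1 [order #1] limit_sell(price=97, qty=9): fills=none; bids=[-] asks=[#1:9@97]
After op 2 [order #2] limit_buy(price=102, qty=4): fills=#2x#1:4@97; bids=[-] asks=[#1:5@97]
After op 3 cancel(order #1): fills=none; bids=[-] asks=[-]
After op 4 [order #3] limit_buy(price=100, qty=6): fills=none; bids=[#3:6@100] asks=[-]
After op 5 [order #4] limit_buy(price=98, qty=2): fills=none; bids=[#3:6@100 #4:2@98] asks=[-]
After op 6 [order #5] limit_buy(price=101, qty=7): fills=none; bids=[#5:7@101 #3:6@100 #4:2@98] asks=[-]

Answer: BIDS (highest first):
  #5: 7@101
  #3: 6@100
  #4: 2@98
ASKS (lowest first):
  (empty)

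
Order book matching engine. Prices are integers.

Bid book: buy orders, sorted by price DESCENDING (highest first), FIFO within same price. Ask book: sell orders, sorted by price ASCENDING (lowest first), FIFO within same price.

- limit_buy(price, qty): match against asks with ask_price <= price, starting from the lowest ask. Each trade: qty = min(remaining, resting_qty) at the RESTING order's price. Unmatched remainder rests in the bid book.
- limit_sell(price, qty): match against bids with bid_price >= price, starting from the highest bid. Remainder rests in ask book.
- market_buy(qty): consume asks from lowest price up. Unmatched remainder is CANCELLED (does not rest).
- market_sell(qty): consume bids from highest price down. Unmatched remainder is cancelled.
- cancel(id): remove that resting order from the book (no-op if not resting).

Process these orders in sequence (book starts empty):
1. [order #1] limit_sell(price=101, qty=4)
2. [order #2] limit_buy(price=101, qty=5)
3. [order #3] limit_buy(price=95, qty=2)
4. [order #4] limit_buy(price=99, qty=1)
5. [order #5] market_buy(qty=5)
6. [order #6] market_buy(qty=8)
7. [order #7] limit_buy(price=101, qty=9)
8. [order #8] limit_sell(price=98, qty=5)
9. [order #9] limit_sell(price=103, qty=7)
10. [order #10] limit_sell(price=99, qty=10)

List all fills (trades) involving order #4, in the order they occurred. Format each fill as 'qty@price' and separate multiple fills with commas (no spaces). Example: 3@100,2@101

After op 1 [order #1] limit_sell(price=101, qty=4): fills=none; bids=[-] asks=[#1:4@101]
After op 2 [order #2] limit_buy(price=101, qty=5): fills=#2x#1:4@101; bids=[#2:1@101] asks=[-]
After op 3 [order #3] limit_buy(price=95, qty=2): fills=none; bids=[#2:1@101 #3:2@95] asks=[-]
After op 4 [order #4] limit_buy(price=99, qty=1): fills=none; bids=[#2:1@101 #4:1@99 #3:2@95] asks=[-]
After op 5 [order #5] market_buy(qty=5): fills=none; bids=[#2:1@101 #4:1@99 #3:2@95] asks=[-]
After op 6 [order #6] market_buy(qty=8): fills=none; bids=[#2:1@101 #4:1@99 #3:2@95] asks=[-]
After op 7 [order #7] limit_buy(price=101, qty=9): fills=none; bids=[#2:1@101 #7:9@101 #4:1@99 #3:2@95] asks=[-]
After op 8 [order #8] limit_sell(price=98, qty=5): fills=#2x#8:1@101 #7x#8:4@101; bids=[#7:5@101 #4:1@99 #3:2@95] asks=[-]
After op 9 [order #9] limit_sell(price=103, qty=7): fills=none; bids=[#7:5@101 #4:1@99 #3:2@95] asks=[#9:7@103]
After op 10 [order #10] limit_sell(price=99, qty=10): fills=#7x#10:5@101 #4x#10:1@99; bids=[#3:2@95] asks=[#10:4@99 #9:7@103]

Answer: 1@99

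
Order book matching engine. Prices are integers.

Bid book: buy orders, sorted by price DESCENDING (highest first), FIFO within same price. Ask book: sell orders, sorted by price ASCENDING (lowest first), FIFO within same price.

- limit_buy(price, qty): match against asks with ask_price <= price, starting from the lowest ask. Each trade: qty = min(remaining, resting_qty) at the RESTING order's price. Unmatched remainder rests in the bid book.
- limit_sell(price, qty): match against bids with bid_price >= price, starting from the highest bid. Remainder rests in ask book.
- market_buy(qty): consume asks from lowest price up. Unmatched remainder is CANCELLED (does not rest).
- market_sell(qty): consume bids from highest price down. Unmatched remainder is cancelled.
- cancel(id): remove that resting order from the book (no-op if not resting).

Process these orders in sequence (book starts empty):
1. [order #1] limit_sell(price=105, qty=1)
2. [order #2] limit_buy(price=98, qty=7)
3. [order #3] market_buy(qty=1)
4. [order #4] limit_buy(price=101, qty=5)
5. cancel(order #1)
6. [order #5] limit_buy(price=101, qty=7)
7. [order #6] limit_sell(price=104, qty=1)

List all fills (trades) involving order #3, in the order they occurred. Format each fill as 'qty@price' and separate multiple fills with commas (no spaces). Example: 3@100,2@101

Answer: 1@105

Derivation:
After op 1 [order #1] limit_sell(price=105, qty=1): fills=none; bids=[-] asks=[#1:1@105]
After op 2 [order #2] limit_buy(price=98, qty=7): fills=none; bids=[#2:7@98] asks=[#1:1@105]
After op 3 [order #3] market_buy(qty=1): fills=#3x#1:1@105; bids=[#2:7@98] asks=[-]
After op 4 [order #4] limit_buy(price=101, qty=5): fills=none; bids=[#4:5@101 #2:7@98] asks=[-]
After op 5 cancel(order #1): fills=none; bids=[#4:5@101 #2:7@98] asks=[-]
After op 6 [order #5] limit_buy(price=101, qty=7): fills=none; bids=[#4:5@101 #5:7@101 #2:7@98] asks=[-]
After op 7 [order #6] limit_sell(price=104, qty=1): fills=none; bids=[#4:5@101 #5:7@101 #2:7@98] asks=[#6:1@104]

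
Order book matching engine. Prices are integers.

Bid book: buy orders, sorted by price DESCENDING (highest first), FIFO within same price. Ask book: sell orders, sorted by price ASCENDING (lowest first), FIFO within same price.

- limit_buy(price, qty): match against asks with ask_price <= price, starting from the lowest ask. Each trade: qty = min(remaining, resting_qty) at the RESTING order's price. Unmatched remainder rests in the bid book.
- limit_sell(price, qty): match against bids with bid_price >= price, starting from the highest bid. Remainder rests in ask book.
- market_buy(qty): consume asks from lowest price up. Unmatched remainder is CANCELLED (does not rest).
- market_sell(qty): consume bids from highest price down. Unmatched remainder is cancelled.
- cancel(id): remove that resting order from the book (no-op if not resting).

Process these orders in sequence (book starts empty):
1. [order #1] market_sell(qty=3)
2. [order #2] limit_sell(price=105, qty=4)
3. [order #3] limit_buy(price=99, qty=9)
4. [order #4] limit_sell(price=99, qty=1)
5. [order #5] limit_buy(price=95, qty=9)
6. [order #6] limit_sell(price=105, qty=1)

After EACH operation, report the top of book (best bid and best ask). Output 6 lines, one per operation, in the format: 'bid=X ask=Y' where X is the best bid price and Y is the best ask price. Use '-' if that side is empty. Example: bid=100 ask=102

Answer: bid=- ask=-
bid=- ask=105
bid=99 ask=105
bid=99 ask=105
bid=99 ask=105
bid=99 ask=105

Derivation:
After op 1 [order #1] market_sell(qty=3): fills=none; bids=[-] asks=[-]
After op 2 [order #2] limit_sell(price=105, qty=4): fills=none; bids=[-] asks=[#2:4@105]
After op 3 [order #3] limit_buy(price=99, qty=9): fills=none; bids=[#3:9@99] asks=[#2:4@105]
After op 4 [order #4] limit_sell(price=99, qty=1): fills=#3x#4:1@99; bids=[#3:8@99] asks=[#2:4@105]
After op 5 [order #5] limit_buy(price=95, qty=9): fills=none; bids=[#3:8@99 #5:9@95] asks=[#2:4@105]
After op 6 [order #6] limit_sell(price=105, qty=1): fills=none; bids=[#3:8@99 #5:9@95] asks=[#2:4@105 #6:1@105]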